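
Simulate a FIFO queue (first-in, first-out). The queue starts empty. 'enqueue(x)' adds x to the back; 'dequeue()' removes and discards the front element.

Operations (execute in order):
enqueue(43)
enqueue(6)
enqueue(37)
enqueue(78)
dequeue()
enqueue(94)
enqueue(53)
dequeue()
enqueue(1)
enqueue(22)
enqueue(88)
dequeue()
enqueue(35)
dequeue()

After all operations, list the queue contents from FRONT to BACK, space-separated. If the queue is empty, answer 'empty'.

Answer: 94 53 1 22 88 35

Derivation:
enqueue(43): [43]
enqueue(6): [43, 6]
enqueue(37): [43, 6, 37]
enqueue(78): [43, 6, 37, 78]
dequeue(): [6, 37, 78]
enqueue(94): [6, 37, 78, 94]
enqueue(53): [6, 37, 78, 94, 53]
dequeue(): [37, 78, 94, 53]
enqueue(1): [37, 78, 94, 53, 1]
enqueue(22): [37, 78, 94, 53, 1, 22]
enqueue(88): [37, 78, 94, 53, 1, 22, 88]
dequeue(): [78, 94, 53, 1, 22, 88]
enqueue(35): [78, 94, 53, 1, 22, 88, 35]
dequeue(): [94, 53, 1, 22, 88, 35]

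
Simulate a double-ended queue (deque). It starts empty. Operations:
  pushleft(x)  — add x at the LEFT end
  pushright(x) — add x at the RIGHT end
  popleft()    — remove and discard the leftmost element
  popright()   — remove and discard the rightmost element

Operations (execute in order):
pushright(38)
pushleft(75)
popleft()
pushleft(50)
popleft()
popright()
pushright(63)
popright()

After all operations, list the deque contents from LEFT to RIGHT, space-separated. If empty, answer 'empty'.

Answer: empty

Derivation:
pushright(38): [38]
pushleft(75): [75, 38]
popleft(): [38]
pushleft(50): [50, 38]
popleft(): [38]
popright(): []
pushright(63): [63]
popright(): []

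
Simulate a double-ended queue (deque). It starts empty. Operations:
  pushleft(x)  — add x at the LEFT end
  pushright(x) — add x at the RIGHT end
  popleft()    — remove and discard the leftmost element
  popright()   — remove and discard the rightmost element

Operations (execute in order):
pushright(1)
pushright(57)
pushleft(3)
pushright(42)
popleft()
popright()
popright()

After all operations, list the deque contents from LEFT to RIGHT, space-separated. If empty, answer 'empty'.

pushright(1): [1]
pushright(57): [1, 57]
pushleft(3): [3, 1, 57]
pushright(42): [3, 1, 57, 42]
popleft(): [1, 57, 42]
popright(): [1, 57]
popright(): [1]

Answer: 1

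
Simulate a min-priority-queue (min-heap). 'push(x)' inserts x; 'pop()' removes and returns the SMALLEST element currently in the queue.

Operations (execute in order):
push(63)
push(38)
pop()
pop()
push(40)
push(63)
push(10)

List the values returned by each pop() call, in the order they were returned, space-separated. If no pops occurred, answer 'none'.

Answer: 38 63

Derivation:
push(63): heap contents = [63]
push(38): heap contents = [38, 63]
pop() → 38: heap contents = [63]
pop() → 63: heap contents = []
push(40): heap contents = [40]
push(63): heap contents = [40, 63]
push(10): heap contents = [10, 40, 63]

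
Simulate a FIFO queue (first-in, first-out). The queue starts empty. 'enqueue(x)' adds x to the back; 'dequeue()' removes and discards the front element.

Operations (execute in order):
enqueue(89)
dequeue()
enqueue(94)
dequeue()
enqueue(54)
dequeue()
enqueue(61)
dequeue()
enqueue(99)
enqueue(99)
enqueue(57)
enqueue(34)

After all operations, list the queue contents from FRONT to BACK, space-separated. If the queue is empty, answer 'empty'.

enqueue(89): [89]
dequeue(): []
enqueue(94): [94]
dequeue(): []
enqueue(54): [54]
dequeue(): []
enqueue(61): [61]
dequeue(): []
enqueue(99): [99]
enqueue(99): [99, 99]
enqueue(57): [99, 99, 57]
enqueue(34): [99, 99, 57, 34]

Answer: 99 99 57 34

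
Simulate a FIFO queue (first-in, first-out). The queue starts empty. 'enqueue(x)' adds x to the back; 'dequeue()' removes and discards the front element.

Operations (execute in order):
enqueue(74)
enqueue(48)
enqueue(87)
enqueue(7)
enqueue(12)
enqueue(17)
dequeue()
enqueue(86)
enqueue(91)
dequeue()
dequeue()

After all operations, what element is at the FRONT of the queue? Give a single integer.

enqueue(74): queue = [74]
enqueue(48): queue = [74, 48]
enqueue(87): queue = [74, 48, 87]
enqueue(7): queue = [74, 48, 87, 7]
enqueue(12): queue = [74, 48, 87, 7, 12]
enqueue(17): queue = [74, 48, 87, 7, 12, 17]
dequeue(): queue = [48, 87, 7, 12, 17]
enqueue(86): queue = [48, 87, 7, 12, 17, 86]
enqueue(91): queue = [48, 87, 7, 12, 17, 86, 91]
dequeue(): queue = [87, 7, 12, 17, 86, 91]
dequeue(): queue = [7, 12, 17, 86, 91]

Answer: 7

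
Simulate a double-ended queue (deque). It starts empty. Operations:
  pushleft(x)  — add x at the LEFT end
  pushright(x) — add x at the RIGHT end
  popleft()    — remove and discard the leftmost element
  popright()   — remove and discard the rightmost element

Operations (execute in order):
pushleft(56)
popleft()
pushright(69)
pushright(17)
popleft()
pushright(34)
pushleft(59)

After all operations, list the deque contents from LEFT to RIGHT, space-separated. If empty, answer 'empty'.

pushleft(56): [56]
popleft(): []
pushright(69): [69]
pushright(17): [69, 17]
popleft(): [17]
pushright(34): [17, 34]
pushleft(59): [59, 17, 34]

Answer: 59 17 34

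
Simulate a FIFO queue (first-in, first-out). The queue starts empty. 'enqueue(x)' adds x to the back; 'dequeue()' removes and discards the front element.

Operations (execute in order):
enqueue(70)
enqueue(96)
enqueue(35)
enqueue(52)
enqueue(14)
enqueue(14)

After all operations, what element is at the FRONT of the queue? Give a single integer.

enqueue(70): queue = [70]
enqueue(96): queue = [70, 96]
enqueue(35): queue = [70, 96, 35]
enqueue(52): queue = [70, 96, 35, 52]
enqueue(14): queue = [70, 96, 35, 52, 14]
enqueue(14): queue = [70, 96, 35, 52, 14, 14]

Answer: 70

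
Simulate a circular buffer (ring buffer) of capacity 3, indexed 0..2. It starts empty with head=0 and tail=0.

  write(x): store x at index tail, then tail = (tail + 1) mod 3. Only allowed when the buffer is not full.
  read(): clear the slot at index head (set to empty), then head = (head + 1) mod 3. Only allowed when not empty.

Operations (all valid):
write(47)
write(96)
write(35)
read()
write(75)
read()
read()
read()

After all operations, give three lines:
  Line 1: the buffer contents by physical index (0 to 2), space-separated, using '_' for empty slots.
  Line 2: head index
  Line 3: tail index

Answer: _ _ _
1
1

Derivation:
write(47): buf=[47 _ _], head=0, tail=1, size=1
write(96): buf=[47 96 _], head=0, tail=2, size=2
write(35): buf=[47 96 35], head=0, tail=0, size=3
read(): buf=[_ 96 35], head=1, tail=0, size=2
write(75): buf=[75 96 35], head=1, tail=1, size=3
read(): buf=[75 _ 35], head=2, tail=1, size=2
read(): buf=[75 _ _], head=0, tail=1, size=1
read(): buf=[_ _ _], head=1, tail=1, size=0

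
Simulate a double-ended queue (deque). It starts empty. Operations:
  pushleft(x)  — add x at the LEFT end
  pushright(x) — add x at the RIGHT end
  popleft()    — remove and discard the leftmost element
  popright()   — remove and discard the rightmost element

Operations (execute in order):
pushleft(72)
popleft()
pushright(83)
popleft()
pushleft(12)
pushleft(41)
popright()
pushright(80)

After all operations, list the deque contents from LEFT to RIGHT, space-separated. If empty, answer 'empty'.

Answer: 41 80

Derivation:
pushleft(72): [72]
popleft(): []
pushright(83): [83]
popleft(): []
pushleft(12): [12]
pushleft(41): [41, 12]
popright(): [41]
pushright(80): [41, 80]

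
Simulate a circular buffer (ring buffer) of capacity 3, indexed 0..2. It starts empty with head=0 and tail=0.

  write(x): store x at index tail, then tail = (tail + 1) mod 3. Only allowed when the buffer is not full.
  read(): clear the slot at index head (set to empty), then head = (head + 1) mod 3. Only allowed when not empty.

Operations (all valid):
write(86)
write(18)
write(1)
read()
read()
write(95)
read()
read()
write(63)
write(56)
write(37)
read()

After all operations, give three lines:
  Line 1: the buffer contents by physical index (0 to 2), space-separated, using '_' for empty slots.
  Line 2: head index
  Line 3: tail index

Answer: 37 _ 56
2
1

Derivation:
write(86): buf=[86 _ _], head=0, tail=1, size=1
write(18): buf=[86 18 _], head=0, tail=2, size=2
write(1): buf=[86 18 1], head=0, tail=0, size=3
read(): buf=[_ 18 1], head=1, tail=0, size=2
read(): buf=[_ _ 1], head=2, tail=0, size=1
write(95): buf=[95 _ 1], head=2, tail=1, size=2
read(): buf=[95 _ _], head=0, tail=1, size=1
read(): buf=[_ _ _], head=1, tail=1, size=0
write(63): buf=[_ 63 _], head=1, tail=2, size=1
write(56): buf=[_ 63 56], head=1, tail=0, size=2
write(37): buf=[37 63 56], head=1, tail=1, size=3
read(): buf=[37 _ 56], head=2, tail=1, size=2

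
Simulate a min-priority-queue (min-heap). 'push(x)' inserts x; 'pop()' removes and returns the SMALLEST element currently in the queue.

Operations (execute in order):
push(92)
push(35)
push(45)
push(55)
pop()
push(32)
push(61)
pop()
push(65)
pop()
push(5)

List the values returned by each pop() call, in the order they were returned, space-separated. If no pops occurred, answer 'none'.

Answer: 35 32 45

Derivation:
push(92): heap contents = [92]
push(35): heap contents = [35, 92]
push(45): heap contents = [35, 45, 92]
push(55): heap contents = [35, 45, 55, 92]
pop() → 35: heap contents = [45, 55, 92]
push(32): heap contents = [32, 45, 55, 92]
push(61): heap contents = [32, 45, 55, 61, 92]
pop() → 32: heap contents = [45, 55, 61, 92]
push(65): heap contents = [45, 55, 61, 65, 92]
pop() → 45: heap contents = [55, 61, 65, 92]
push(5): heap contents = [5, 55, 61, 65, 92]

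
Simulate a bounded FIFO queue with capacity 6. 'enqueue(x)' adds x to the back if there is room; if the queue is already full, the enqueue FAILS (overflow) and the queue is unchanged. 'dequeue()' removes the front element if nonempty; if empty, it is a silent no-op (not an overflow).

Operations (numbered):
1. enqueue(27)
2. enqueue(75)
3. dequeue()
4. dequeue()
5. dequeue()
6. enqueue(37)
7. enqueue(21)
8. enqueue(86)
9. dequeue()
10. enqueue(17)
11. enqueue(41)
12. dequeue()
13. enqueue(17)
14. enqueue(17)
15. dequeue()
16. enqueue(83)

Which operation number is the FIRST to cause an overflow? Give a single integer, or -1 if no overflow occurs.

1. enqueue(27): size=1
2. enqueue(75): size=2
3. dequeue(): size=1
4. dequeue(): size=0
5. dequeue(): empty, no-op, size=0
6. enqueue(37): size=1
7. enqueue(21): size=2
8. enqueue(86): size=3
9. dequeue(): size=2
10. enqueue(17): size=3
11. enqueue(41): size=4
12. dequeue(): size=3
13. enqueue(17): size=4
14. enqueue(17): size=5
15. dequeue(): size=4
16. enqueue(83): size=5

Answer: -1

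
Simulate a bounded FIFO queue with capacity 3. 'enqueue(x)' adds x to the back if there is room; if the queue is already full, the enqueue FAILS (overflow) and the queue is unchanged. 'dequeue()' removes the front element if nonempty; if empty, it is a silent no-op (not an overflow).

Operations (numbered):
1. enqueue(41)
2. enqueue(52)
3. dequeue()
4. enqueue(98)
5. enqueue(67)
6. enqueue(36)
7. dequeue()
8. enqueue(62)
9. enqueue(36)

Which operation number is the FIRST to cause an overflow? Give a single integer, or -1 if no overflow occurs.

1. enqueue(41): size=1
2. enqueue(52): size=2
3. dequeue(): size=1
4. enqueue(98): size=2
5. enqueue(67): size=3
6. enqueue(36): size=3=cap → OVERFLOW (fail)
7. dequeue(): size=2
8. enqueue(62): size=3
9. enqueue(36): size=3=cap → OVERFLOW (fail)

Answer: 6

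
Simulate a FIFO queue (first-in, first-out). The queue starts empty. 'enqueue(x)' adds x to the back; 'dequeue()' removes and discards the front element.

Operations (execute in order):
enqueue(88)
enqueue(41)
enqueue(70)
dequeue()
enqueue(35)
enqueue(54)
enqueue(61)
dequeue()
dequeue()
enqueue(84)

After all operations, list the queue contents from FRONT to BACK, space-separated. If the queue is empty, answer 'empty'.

enqueue(88): [88]
enqueue(41): [88, 41]
enqueue(70): [88, 41, 70]
dequeue(): [41, 70]
enqueue(35): [41, 70, 35]
enqueue(54): [41, 70, 35, 54]
enqueue(61): [41, 70, 35, 54, 61]
dequeue(): [70, 35, 54, 61]
dequeue(): [35, 54, 61]
enqueue(84): [35, 54, 61, 84]

Answer: 35 54 61 84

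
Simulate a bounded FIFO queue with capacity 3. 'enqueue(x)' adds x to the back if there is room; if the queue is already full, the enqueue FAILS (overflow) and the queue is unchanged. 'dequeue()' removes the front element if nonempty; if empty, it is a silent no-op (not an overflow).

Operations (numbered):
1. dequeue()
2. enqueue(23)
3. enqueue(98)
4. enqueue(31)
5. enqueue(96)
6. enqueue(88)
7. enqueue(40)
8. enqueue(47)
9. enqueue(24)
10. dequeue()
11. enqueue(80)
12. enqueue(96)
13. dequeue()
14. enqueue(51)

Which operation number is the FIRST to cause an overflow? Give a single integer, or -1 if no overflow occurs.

1. dequeue(): empty, no-op, size=0
2. enqueue(23): size=1
3. enqueue(98): size=2
4. enqueue(31): size=3
5. enqueue(96): size=3=cap → OVERFLOW (fail)
6. enqueue(88): size=3=cap → OVERFLOW (fail)
7. enqueue(40): size=3=cap → OVERFLOW (fail)
8. enqueue(47): size=3=cap → OVERFLOW (fail)
9. enqueue(24): size=3=cap → OVERFLOW (fail)
10. dequeue(): size=2
11. enqueue(80): size=3
12. enqueue(96): size=3=cap → OVERFLOW (fail)
13. dequeue(): size=2
14. enqueue(51): size=3

Answer: 5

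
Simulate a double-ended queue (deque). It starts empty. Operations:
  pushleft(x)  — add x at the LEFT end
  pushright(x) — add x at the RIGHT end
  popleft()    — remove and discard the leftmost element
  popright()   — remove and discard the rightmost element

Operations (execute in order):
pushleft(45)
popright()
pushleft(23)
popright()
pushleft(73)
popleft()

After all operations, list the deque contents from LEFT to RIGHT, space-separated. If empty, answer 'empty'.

Answer: empty

Derivation:
pushleft(45): [45]
popright(): []
pushleft(23): [23]
popright(): []
pushleft(73): [73]
popleft(): []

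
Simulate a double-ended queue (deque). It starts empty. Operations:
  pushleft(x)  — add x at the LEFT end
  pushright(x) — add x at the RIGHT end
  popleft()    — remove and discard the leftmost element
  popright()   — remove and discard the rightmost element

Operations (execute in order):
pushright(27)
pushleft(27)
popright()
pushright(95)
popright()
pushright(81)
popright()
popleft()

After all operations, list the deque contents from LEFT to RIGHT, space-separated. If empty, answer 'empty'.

pushright(27): [27]
pushleft(27): [27, 27]
popright(): [27]
pushright(95): [27, 95]
popright(): [27]
pushright(81): [27, 81]
popright(): [27]
popleft(): []

Answer: empty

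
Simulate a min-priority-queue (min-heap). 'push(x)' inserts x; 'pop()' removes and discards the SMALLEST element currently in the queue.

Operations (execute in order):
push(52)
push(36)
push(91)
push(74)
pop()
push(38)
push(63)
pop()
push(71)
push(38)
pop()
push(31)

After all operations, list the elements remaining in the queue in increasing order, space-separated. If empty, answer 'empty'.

Answer: 31 52 63 71 74 91

Derivation:
push(52): heap contents = [52]
push(36): heap contents = [36, 52]
push(91): heap contents = [36, 52, 91]
push(74): heap contents = [36, 52, 74, 91]
pop() → 36: heap contents = [52, 74, 91]
push(38): heap contents = [38, 52, 74, 91]
push(63): heap contents = [38, 52, 63, 74, 91]
pop() → 38: heap contents = [52, 63, 74, 91]
push(71): heap contents = [52, 63, 71, 74, 91]
push(38): heap contents = [38, 52, 63, 71, 74, 91]
pop() → 38: heap contents = [52, 63, 71, 74, 91]
push(31): heap contents = [31, 52, 63, 71, 74, 91]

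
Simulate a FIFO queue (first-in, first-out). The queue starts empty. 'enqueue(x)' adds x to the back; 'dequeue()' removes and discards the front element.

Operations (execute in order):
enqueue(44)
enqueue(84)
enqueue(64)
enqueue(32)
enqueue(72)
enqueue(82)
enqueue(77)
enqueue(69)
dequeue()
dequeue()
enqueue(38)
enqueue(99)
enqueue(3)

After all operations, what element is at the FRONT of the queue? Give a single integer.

Answer: 64

Derivation:
enqueue(44): queue = [44]
enqueue(84): queue = [44, 84]
enqueue(64): queue = [44, 84, 64]
enqueue(32): queue = [44, 84, 64, 32]
enqueue(72): queue = [44, 84, 64, 32, 72]
enqueue(82): queue = [44, 84, 64, 32, 72, 82]
enqueue(77): queue = [44, 84, 64, 32, 72, 82, 77]
enqueue(69): queue = [44, 84, 64, 32, 72, 82, 77, 69]
dequeue(): queue = [84, 64, 32, 72, 82, 77, 69]
dequeue(): queue = [64, 32, 72, 82, 77, 69]
enqueue(38): queue = [64, 32, 72, 82, 77, 69, 38]
enqueue(99): queue = [64, 32, 72, 82, 77, 69, 38, 99]
enqueue(3): queue = [64, 32, 72, 82, 77, 69, 38, 99, 3]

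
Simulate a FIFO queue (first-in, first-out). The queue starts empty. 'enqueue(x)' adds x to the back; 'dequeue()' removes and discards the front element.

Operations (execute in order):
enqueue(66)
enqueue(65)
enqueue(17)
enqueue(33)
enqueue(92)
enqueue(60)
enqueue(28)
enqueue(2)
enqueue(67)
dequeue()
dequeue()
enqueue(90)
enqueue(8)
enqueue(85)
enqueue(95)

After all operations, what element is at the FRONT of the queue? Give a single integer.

Answer: 17

Derivation:
enqueue(66): queue = [66]
enqueue(65): queue = [66, 65]
enqueue(17): queue = [66, 65, 17]
enqueue(33): queue = [66, 65, 17, 33]
enqueue(92): queue = [66, 65, 17, 33, 92]
enqueue(60): queue = [66, 65, 17, 33, 92, 60]
enqueue(28): queue = [66, 65, 17, 33, 92, 60, 28]
enqueue(2): queue = [66, 65, 17, 33, 92, 60, 28, 2]
enqueue(67): queue = [66, 65, 17, 33, 92, 60, 28, 2, 67]
dequeue(): queue = [65, 17, 33, 92, 60, 28, 2, 67]
dequeue(): queue = [17, 33, 92, 60, 28, 2, 67]
enqueue(90): queue = [17, 33, 92, 60, 28, 2, 67, 90]
enqueue(8): queue = [17, 33, 92, 60, 28, 2, 67, 90, 8]
enqueue(85): queue = [17, 33, 92, 60, 28, 2, 67, 90, 8, 85]
enqueue(95): queue = [17, 33, 92, 60, 28, 2, 67, 90, 8, 85, 95]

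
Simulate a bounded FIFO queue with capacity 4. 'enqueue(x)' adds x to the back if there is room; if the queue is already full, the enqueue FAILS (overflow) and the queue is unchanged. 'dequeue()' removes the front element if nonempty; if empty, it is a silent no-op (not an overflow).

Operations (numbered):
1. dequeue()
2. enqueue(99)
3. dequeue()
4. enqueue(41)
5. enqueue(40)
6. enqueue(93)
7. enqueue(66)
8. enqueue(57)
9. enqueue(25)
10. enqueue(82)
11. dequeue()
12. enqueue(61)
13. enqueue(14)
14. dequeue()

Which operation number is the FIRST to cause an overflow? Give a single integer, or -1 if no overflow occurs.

Answer: 8

Derivation:
1. dequeue(): empty, no-op, size=0
2. enqueue(99): size=1
3. dequeue(): size=0
4. enqueue(41): size=1
5. enqueue(40): size=2
6. enqueue(93): size=3
7. enqueue(66): size=4
8. enqueue(57): size=4=cap → OVERFLOW (fail)
9. enqueue(25): size=4=cap → OVERFLOW (fail)
10. enqueue(82): size=4=cap → OVERFLOW (fail)
11. dequeue(): size=3
12. enqueue(61): size=4
13. enqueue(14): size=4=cap → OVERFLOW (fail)
14. dequeue(): size=3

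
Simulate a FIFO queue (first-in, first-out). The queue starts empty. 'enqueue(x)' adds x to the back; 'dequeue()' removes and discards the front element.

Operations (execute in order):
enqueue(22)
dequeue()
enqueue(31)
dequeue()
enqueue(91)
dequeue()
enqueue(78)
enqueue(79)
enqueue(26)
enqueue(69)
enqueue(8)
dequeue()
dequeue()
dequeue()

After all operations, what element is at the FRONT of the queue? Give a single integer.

enqueue(22): queue = [22]
dequeue(): queue = []
enqueue(31): queue = [31]
dequeue(): queue = []
enqueue(91): queue = [91]
dequeue(): queue = []
enqueue(78): queue = [78]
enqueue(79): queue = [78, 79]
enqueue(26): queue = [78, 79, 26]
enqueue(69): queue = [78, 79, 26, 69]
enqueue(8): queue = [78, 79, 26, 69, 8]
dequeue(): queue = [79, 26, 69, 8]
dequeue(): queue = [26, 69, 8]
dequeue(): queue = [69, 8]

Answer: 69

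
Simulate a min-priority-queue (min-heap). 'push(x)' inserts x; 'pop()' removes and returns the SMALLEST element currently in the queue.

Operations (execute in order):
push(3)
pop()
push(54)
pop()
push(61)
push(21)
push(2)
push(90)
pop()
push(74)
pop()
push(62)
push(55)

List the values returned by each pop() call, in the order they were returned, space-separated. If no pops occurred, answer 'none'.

push(3): heap contents = [3]
pop() → 3: heap contents = []
push(54): heap contents = [54]
pop() → 54: heap contents = []
push(61): heap contents = [61]
push(21): heap contents = [21, 61]
push(2): heap contents = [2, 21, 61]
push(90): heap contents = [2, 21, 61, 90]
pop() → 2: heap contents = [21, 61, 90]
push(74): heap contents = [21, 61, 74, 90]
pop() → 21: heap contents = [61, 74, 90]
push(62): heap contents = [61, 62, 74, 90]
push(55): heap contents = [55, 61, 62, 74, 90]

Answer: 3 54 2 21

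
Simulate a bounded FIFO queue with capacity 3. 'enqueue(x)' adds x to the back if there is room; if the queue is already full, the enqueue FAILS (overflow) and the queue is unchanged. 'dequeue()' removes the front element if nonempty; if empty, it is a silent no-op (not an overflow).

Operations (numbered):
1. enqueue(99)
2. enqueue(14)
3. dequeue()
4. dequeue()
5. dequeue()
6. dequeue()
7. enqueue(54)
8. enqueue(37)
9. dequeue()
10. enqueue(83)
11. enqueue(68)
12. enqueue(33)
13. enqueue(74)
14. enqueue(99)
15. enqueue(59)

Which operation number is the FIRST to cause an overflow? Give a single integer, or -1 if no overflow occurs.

1. enqueue(99): size=1
2. enqueue(14): size=2
3. dequeue(): size=1
4. dequeue(): size=0
5. dequeue(): empty, no-op, size=0
6. dequeue(): empty, no-op, size=0
7. enqueue(54): size=1
8. enqueue(37): size=2
9. dequeue(): size=1
10. enqueue(83): size=2
11. enqueue(68): size=3
12. enqueue(33): size=3=cap → OVERFLOW (fail)
13. enqueue(74): size=3=cap → OVERFLOW (fail)
14. enqueue(99): size=3=cap → OVERFLOW (fail)
15. enqueue(59): size=3=cap → OVERFLOW (fail)

Answer: 12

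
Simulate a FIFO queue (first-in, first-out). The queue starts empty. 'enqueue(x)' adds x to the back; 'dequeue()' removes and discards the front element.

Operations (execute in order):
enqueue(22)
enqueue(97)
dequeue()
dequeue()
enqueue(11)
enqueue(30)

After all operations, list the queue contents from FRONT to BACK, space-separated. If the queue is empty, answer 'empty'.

enqueue(22): [22]
enqueue(97): [22, 97]
dequeue(): [97]
dequeue(): []
enqueue(11): [11]
enqueue(30): [11, 30]

Answer: 11 30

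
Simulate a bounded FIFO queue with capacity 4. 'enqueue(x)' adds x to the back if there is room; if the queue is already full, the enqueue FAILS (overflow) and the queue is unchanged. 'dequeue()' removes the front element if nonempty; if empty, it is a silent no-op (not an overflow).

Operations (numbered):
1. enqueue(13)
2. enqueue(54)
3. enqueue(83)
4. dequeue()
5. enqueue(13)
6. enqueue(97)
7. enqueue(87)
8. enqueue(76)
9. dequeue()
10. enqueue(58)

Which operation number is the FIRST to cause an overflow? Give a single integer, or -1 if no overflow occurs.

Answer: 7

Derivation:
1. enqueue(13): size=1
2. enqueue(54): size=2
3. enqueue(83): size=3
4. dequeue(): size=2
5. enqueue(13): size=3
6. enqueue(97): size=4
7. enqueue(87): size=4=cap → OVERFLOW (fail)
8. enqueue(76): size=4=cap → OVERFLOW (fail)
9. dequeue(): size=3
10. enqueue(58): size=4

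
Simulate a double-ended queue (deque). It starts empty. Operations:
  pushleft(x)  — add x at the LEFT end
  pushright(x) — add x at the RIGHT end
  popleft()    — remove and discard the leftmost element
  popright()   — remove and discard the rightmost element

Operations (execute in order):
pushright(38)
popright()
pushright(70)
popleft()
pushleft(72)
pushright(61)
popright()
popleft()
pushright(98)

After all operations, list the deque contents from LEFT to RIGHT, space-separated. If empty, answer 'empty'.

Answer: 98

Derivation:
pushright(38): [38]
popright(): []
pushright(70): [70]
popleft(): []
pushleft(72): [72]
pushright(61): [72, 61]
popright(): [72]
popleft(): []
pushright(98): [98]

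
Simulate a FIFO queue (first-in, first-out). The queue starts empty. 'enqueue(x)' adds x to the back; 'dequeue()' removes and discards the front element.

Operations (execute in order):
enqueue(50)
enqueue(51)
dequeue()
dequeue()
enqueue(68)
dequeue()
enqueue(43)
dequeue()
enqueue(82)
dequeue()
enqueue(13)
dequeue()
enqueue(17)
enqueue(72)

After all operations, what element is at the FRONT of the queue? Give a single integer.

Answer: 17

Derivation:
enqueue(50): queue = [50]
enqueue(51): queue = [50, 51]
dequeue(): queue = [51]
dequeue(): queue = []
enqueue(68): queue = [68]
dequeue(): queue = []
enqueue(43): queue = [43]
dequeue(): queue = []
enqueue(82): queue = [82]
dequeue(): queue = []
enqueue(13): queue = [13]
dequeue(): queue = []
enqueue(17): queue = [17]
enqueue(72): queue = [17, 72]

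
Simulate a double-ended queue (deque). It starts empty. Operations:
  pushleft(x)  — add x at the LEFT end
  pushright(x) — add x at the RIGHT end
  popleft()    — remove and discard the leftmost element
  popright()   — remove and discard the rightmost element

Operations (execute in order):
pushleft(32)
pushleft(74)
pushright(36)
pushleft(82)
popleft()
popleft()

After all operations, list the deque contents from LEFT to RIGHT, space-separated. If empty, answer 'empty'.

pushleft(32): [32]
pushleft(74): [74, 32]
pushright(36): [74, 32, 36]
pushleft(82): [82, 74, 32, 36]
popleft(): [74, 32, 36]
popleft(): [32, 36]

Answer: 32 36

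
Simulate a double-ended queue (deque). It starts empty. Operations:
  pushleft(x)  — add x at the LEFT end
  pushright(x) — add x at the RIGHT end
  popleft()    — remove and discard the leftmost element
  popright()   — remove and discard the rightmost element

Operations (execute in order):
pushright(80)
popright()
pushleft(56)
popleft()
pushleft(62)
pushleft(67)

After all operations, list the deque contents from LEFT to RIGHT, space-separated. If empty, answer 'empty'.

Answer: 67 62

Derivation:
pushright(80): [80]
popright(): []
pushleft(56): [56]
popleft(): []
pushleft(62): [62]
pushleft(67): [67, 62]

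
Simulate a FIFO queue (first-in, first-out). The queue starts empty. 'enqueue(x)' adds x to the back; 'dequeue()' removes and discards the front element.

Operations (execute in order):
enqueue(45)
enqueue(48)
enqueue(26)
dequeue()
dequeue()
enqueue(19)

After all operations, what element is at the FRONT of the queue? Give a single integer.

Answer: 26

Derivation:
enqueue(45): queue = [45]
enqueue(48): queue = [45, 48]
enqueue(26): queue = [45, 48, 26]
dequeue(): queue = [48, 26]
dequeue(): queue = [26]
enqueue(19): queue = [26, 19]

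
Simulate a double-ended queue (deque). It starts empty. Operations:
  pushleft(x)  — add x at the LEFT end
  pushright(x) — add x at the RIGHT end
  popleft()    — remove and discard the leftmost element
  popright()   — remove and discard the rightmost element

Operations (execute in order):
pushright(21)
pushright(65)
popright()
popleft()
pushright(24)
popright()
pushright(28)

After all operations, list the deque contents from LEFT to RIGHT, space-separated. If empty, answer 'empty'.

Answer: 28

Derivation:
pushright(21): [21]
pushright(65): [21, 65]
popright(): [21]
popleft(): []
pushright(24): [24]
popright(): []
pushright(28): [28]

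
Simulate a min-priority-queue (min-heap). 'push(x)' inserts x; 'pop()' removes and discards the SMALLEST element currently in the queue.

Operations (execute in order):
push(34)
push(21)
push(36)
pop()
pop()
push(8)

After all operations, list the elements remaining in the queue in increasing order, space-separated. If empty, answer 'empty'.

push(34): heap contents = [34]
push(21): heap contents = [21, 34]
push(36): heap contents = [21, 34, 36]
pop() → 21: heap contents = [34, 36]
pop() → 34: heap contents = [36]
push(8): heap contents = [8, 36]

Answer: 8 36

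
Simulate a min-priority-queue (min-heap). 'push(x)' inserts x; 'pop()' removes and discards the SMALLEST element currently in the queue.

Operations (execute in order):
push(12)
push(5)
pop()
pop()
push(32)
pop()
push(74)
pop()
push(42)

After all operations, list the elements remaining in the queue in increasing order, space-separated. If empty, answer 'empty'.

Answer: 42

Derivation:
push(12): heap contents = [12]
push(5): heap contents = [5, 12]
pop() → 5: heap contents = [12]
pop() → 12: heap contents = []
push(32): heap contents = [32]
pop() → 32: heap contents = []
push(74): heap contents = [74]
pop() → 74: heap contents = []
push(42): heap contents = [42]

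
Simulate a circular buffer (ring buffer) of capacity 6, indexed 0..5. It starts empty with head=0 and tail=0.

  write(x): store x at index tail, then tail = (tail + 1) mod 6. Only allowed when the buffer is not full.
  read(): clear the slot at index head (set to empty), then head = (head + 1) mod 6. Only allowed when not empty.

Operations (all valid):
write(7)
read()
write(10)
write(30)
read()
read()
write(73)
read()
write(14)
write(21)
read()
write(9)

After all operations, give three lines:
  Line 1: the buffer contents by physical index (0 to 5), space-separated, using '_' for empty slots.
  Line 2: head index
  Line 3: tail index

write(7): buf=[7 _ _ _ _ _], head=0, tail=1, size=1
read(): buf=[_ _ _ _ _ _], head=1, tail=1, size=0
write(10): buf=[_ 10 _ _ _ _], head=1, tail=2, size=1
write(30): buf=[_ 10 30 _ _ _], head=1, tail=3, size=2
read(): buf=[_ _ 30 _ _ _], head=2, tail=3, size=1
read(): buf=[_ _ _ _ _ _], head=3, tail=3, size=0
write(73): buf=[_ _ _ 73 _ _], head=3, tail=4, size=1
read(): buf=[_ _ _ _ _ _], head=4, tail=4, size=0
write(14): buf=[_ _ _ _ 14 _], head=4, tail=5, size=1
write(21): buf=[_ _ _ _ 14 21], head=4, tail=0, size=2
read(): buf=[_ _ _ _ _ 21], head=5, tail=0, size=1
write(9): buf=[9 _ _ _ _ 21], head=5, tail=1, size=2

Answer: 9 _ _ _ _ 21
5
1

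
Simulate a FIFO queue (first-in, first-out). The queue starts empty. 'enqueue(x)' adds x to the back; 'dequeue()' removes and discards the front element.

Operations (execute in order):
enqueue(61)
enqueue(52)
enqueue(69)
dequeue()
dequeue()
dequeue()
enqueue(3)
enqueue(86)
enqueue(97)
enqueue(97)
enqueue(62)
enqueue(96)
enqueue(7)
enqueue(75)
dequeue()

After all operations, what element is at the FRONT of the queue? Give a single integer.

Answer: 86

Derivation:
enqueue(61): queue = [61]
enqueue(52): queue = [61, 52]
enqueue(69): queue = [61, 52, 69]
dequeue(): queue = [52, 69]
dequeue(): queue = [69]
dequeue(): queue = []
enqueue(3): queue = [3]
enqueue(86): queue = [3, 86]
enqueue(97): queue = [3, 86, 97]
enqueue(97): queue = [3, 86, 97, 97]
enqueue(62): queue = [3, 86, 97, 97, 62]
enqueue(96): queue = [3, 86, 97, 97, 62, 96]
enqueue(7): queue = [3, 86, 97, 97, 62, 96, 7]
enqueue(75): queue = [3, 86, 97, 97, 62, 96, 7, 75]
dequeue(): queue = [86, 97, 97, 62, 96, 7, 75]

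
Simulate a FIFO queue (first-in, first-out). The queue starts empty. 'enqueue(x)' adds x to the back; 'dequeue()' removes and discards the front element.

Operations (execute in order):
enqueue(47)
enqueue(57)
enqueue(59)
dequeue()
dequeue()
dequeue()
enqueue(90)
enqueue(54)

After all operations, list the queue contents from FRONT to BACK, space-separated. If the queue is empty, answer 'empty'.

enqueue(47): [47]
enqueue(57): [47, 57]
enqueue(59): [47, 57, 59]
dequeue(): [57, 59]
dequeue(): [59]
dequeue(): []
enqueue(90): [90]
enqueue(54): [90, 54]

Answer: 90 54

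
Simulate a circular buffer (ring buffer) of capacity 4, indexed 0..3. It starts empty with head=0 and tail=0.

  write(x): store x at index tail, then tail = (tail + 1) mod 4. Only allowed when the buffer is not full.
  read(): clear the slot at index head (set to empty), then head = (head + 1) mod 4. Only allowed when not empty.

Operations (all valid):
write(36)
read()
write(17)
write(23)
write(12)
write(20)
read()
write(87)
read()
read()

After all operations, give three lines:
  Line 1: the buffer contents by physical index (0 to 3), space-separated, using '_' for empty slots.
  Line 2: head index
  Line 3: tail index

write(36): buf=[36 _ _ _], head=0, tail=1, size=1
read(): buf=[_ _ _ _], head=1, tail=1, size=0
write(17): buf=[_ 17 _ _], head=1, tail=2, size=1
write(23): buf=[_ 17 23 _], head=1, tail=3, size=2
write(12): buf=[_ 17 23 12], head=1, tail=0, size=3
write(20): buf=[20 17 23 12], head=1, tail=1, size=4
read(): buf=[20 _ 23 12], head=2, tail=1, size=3
write(87): buf=[20 87 23 12], head=2, tail=2, size=4
read(): buf=[20 87 _ 12], head=3, tail=2, size=3
read(): buf=[20 87 _ _], head=0, tail=2, size=2

Answer: 20 87 _ _
0
2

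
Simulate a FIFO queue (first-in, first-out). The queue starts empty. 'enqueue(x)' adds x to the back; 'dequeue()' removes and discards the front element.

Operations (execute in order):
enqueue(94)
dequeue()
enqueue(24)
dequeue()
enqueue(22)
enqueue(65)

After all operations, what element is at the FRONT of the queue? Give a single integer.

Answer: 22

Derivation:
enqueue(94): queue = [94]
dequeue(): queue = []
enqueue(24): queue = [24]
dequeue(): queue = []
enqueue(22): queue = [22]
enqueue(65): queue = [22, 65]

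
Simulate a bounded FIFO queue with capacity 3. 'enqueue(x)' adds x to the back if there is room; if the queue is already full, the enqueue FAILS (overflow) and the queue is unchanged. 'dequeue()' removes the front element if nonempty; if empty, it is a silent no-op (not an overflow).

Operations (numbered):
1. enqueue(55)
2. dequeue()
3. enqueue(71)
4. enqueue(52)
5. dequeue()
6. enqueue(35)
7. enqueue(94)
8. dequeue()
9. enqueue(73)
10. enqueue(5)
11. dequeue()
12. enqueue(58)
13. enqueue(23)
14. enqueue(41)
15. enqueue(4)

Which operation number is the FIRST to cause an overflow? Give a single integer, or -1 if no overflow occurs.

1. enqueue(55): size=1
2. dequeue(): size=0
3. enqueue(71): size=1
4. enqueue(52): size=2
5. dequeue(): size=1
6. enqueue(35): size=2
7. enqueue(94): size=3
8. dequeue(): size=2
9. enqueue(73): size=3
10. enqueue(5): size=3=cap → OVERFLOW (fail)
11. dequeue(): size=2
12. enqueue(58): size=3
13. enqueue(23): size=3=cap → OVERFLOW (fail)
14. enqueue(41): size=3=cap → OVERFLOW (fail)
15. enqueue(4): size=3=cap → OVERFLOW (fail)

Answer: 10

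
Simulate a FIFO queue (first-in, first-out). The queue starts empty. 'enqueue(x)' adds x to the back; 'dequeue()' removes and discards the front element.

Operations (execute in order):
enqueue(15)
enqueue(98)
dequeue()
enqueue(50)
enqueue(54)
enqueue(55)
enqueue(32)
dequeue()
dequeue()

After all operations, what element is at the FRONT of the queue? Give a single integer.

Answer: 54

Derivation:
enqueue(15): queue = [15]
enqueue(98): queue = [15, 98]
dequeue(): queue = [98]
enqueue(50): queue = [98, 50]
enqueue(54): queue = [98, 50, 54]
enqueue(55): queue = [98, 50, 54, 55]
enqueue(32): queue = [98, 50, 54, 55, 32]
dequeue(): queue = [50, 54, 55, 32]
dequeue(): queue = [54, 55, 32]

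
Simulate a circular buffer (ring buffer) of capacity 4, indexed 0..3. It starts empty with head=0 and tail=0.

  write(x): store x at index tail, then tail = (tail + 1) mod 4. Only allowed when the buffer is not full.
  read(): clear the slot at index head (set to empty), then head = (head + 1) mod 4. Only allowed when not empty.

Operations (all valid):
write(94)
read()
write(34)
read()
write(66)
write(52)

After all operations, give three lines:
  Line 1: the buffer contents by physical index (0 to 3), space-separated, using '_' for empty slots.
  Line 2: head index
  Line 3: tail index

Answer: _ _ 66 52
2
0

Derivation:
write(94): buf=[94 _ _ _], head=0, tail=1, size=1
read(): buf=[_ _ _ _], head=1, tail=1, size=0
write(34): buf=[_ 34 _ _], head=1, tail=2, size=1
read(): buf=[_ _ _ _], head=2, tail=2, size=0
write(66): buf=[_ _ 66 _], head=2, tail=3, size=1
write(52): buf=[_ _ 66 52], head=2, tail=0, size=2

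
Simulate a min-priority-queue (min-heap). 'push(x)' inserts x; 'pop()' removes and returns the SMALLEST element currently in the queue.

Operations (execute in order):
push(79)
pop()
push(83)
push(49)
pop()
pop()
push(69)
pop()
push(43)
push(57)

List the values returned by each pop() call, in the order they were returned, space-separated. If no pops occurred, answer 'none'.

push(79): heap contents = [79]
pop() → 79: heap contents = []
push(83): heap contents = [83]
push(49): heap contents = [49, 83]
pop() → 49: heap contents = [83]
pop() → 83: heap contents = []
push(69): heap contents = [69]
pop() → 69: heap contents = []
push(43): heap contents = [43]
push(57): heap contents = [43, 57]

Answer: 79 49 83 69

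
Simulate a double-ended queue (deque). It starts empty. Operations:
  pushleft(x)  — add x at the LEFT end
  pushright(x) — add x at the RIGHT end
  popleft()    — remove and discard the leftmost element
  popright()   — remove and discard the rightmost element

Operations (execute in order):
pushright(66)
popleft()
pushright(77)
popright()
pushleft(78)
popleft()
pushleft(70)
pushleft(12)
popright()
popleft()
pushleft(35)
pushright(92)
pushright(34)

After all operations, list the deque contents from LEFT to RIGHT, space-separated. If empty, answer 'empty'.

pushright(66): [66]
popleft(): []
pushright(77): [77]
popright(): []
pushleft(78): [78]
popleft(): []
pushleft(70): [70]
pushleft(12): [12, 70]
popright(): [12]
popleft(): []
pushleft(35): [35]
pushright(92): [35, 92]
pushright(34): [35, 92, 34]

Answer: 35 92 34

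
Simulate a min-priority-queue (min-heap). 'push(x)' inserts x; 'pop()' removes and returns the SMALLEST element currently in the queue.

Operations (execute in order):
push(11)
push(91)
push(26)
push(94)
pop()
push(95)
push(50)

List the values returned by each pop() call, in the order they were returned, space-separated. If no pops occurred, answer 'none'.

push(11): heap contents = [11]
push(91): heap contents = [11, 91]
push(26): heap contents = [11, 26, 91]
push(94): heap contents = [11, 26, 91, 94]
pop() → 11: heap contents = [26, 91, 94]
push(95): heap contents = [26, 91, 94, 95]
push(50): heap contents = [26, 50, 91, 94, 95]

Answer: 11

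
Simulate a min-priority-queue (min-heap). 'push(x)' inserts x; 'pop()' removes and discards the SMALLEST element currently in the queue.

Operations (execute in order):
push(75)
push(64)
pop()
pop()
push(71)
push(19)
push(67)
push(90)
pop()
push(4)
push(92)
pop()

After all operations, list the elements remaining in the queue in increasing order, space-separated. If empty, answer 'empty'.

push(75): heap contents = [75]
push(64): heap contents = [64, 75]
pop() → 64: heap contents = [75]
pop() → 75: heap contents = []
push(71): heap contents = [71]
push(19): heap contents = [19, 71]
push(67): heap contents = [19, 67, 71]
push(90): heap contents = [19, 67, 71, 90]
pop() → 19: heap contents = [67, 71, 90]
push(4): heap contents = [4, 67, 71, 90]
push(92): heap contents = [4, 67, 71, 90, 92]
pop() → 4: heap contents = [67, 71, 90, 92]

Answer: 67 71 90 92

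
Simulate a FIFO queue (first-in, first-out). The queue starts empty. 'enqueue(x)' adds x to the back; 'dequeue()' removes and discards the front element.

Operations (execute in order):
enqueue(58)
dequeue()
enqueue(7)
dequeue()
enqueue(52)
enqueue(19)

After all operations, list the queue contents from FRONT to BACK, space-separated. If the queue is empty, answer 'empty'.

Answer: 52 19

Derivation:
enqueue(58): [58]
dequeue(): []
enqueue(7): [7]
dequeue(): []
enqueue(52): [52]
enqueue(19): [52, 19]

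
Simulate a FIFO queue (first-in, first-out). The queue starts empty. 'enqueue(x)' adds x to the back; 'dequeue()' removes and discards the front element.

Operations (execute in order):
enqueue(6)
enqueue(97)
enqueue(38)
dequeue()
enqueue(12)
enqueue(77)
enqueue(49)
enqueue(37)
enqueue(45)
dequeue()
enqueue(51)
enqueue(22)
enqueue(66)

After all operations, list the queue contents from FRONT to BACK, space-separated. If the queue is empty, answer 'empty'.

enqueue(6): [6]
enqueue(97): [6, 97]
enqueue(38): [6, 97, 38]
dequeue(): [97, 38]
enqueue(12): [97, 38, 12]
enqueue(77): [97, 38, 12, 77]
enqueue(49): [97, 38, 12, 77, 49]
enqueue(37): [97, 38, 12, 77, 49, 37]
enqueue(45): [97, 38, 12, 77, 49, 37, 45]
dequeue(): [38, 12, 77, 49, 37, 45]
enqueue(51): [38, 12, 77, 49, 37, 45, 51]
enqueue(22): [38, 12, 77, 49, 37, 45, 51, 22]
enqueue(66): [38, 12, 77, 49, 37, 45, 51, 22, 66]

Answer: 38 12 77 49 37 45 51 22 66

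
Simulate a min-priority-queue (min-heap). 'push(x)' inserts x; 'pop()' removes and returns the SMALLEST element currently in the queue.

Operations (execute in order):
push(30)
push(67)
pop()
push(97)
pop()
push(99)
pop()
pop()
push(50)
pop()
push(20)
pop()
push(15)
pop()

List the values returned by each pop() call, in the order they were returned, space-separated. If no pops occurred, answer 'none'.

Answer: 30 67 97 99 50 20 15

Derivation:
push(30): heap contents = [30]
push(67): heap contents = [30, 67]
pop() → 30: heap contents = [67]
push(97): heap contents = [67, 97]
pop() → 67: heap contents = [97]
push(99): heap contents = [97, 99]
pop() → 97: heap contents = [99]
pop() → 99: heap contents = []
push(50): heap contents = [50]
pop() → 50: heap contents = []
push(20): heap contents = [20]
pop() → 20: heap contents = []
push(15): heap contents = [15]
pop() → 15: heap contents = []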